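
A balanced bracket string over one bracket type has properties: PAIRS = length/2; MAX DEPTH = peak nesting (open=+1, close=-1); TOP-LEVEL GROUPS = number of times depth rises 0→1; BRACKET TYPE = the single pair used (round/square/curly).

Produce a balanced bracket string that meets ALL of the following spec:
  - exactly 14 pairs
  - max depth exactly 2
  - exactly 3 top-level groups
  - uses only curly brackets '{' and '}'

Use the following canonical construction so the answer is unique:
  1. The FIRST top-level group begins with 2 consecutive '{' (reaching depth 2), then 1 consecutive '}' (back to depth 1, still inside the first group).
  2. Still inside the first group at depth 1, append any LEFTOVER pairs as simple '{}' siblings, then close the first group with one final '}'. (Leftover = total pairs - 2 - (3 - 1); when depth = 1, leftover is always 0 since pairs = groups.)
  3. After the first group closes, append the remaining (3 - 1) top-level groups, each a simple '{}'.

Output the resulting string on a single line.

Spec: pairs=14 depth=2 groups=3
Leftover pairs = 14 - 2 - (3-1) = 10
First group: deep chain of depth 2 + 10 sibling pairs
Remaining 2 groups: simple '{}' each

Answer: {{}{}{}{}{}{}{}{}{}{}{}}{}{}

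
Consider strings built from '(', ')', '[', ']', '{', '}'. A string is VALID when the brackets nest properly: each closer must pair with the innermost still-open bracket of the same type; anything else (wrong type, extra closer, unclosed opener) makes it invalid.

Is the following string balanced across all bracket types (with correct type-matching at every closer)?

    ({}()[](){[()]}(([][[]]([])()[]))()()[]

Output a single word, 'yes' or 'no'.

pos 0: push '('; stack = (
pos 1: push '{'; stack = ({
pos 2: '}' matches '{'; pop; stack = (
pos 3: push '('; stack = ((
pos 4: ')' matches '('; pop; stack = (
pos 5: push '['; stack = ([
pos 6: ']' matches '['; pop; stack = (
pos 7: push '('; stack = ((
pos 8: ')' matches '('; pop; stack = (
pos 9: push '{'; stack = ({
pos 10: push '['; stack = ({[
pos 11: push '('; stack = ({[(
pos 12: ')' matches '('; pop; stack = ({[
pos 13: ']' matches '['; pop; stack = ({
pos 14: '}' matches '{'; pop; stack = (
pos 15: push '('; stack = ((
pos 16: push '('; stack = (((
pos 17: push '['; stack = ((([
pos 18: ']' matches '['; pop; stack = (((
pos 19: push '['; stack = ((([
pos 20: push '['; stack = ((([[
pos 21: ']' matches '['; pop; stack = ((([
pos 22: ']' matches '['; pop; stack = (((
pos 23: push '('; stack = ((((
pos 24: push '['; stack = (((([
pos 25: ']' matches '['; pop; stack = ((((
pos 26: ')' matches '('; pop; stack = (((
pos 27: push '('; stack = ((((
pos 28: ')' matches '('; pop; stack = (((
pos 29: push '['; stack = ((([
pos 30: ']' matches '['; pop; stack = (((
pos 31: ')' matches '('; pop; stack = ((
pos 32: ')' matches '('; pop; stack = (
pos 33: push '('; stack = ((
pos 34: ')' matches '('; pop; stack = (
pos 35: push '('; stack = ((
pos 36: ')' matches '('; pop; stack = (
pos 37: push '['; stack = ([
pos 38: ']' matches '['; pop; stack = (
end: stack still non-empty (() → INVALID
Verdict: unclosed openers at end: ( → no

Answer: no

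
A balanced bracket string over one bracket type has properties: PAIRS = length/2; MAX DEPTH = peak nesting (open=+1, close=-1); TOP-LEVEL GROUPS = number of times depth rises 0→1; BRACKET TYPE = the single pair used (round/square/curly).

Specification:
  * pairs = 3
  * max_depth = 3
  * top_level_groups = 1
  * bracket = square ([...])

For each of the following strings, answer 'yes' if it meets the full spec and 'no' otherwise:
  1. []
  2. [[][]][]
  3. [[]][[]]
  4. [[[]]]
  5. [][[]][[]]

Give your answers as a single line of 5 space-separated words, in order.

Answer: no no no yes no

Derivation:
String 1 '[]': depth seq [1 0]
  -> pairs=1 depth=1 groups=1 -> no
String 2 '[[][]][]': depth seq [1 2 1 2 1 0 1 0]
  -> pairs=4 depth=2 groups=2 -> no
String 3 '[[]][[]]': depth seq [1 2 1 0 1 2 1 0]
  -> pairs=4 depth=2 groups=2 -> no
String 4 '[[[]]]': depth seq [1 2 3 2 1 0]
  -> pairs=3 depth=3 groups=1 -> yes
String 5 '[][[]][[]]': depth seq [1 0 1 2 1 0 1 2 1 0]
  -> pairs=5 depth=2 groups=3 -> no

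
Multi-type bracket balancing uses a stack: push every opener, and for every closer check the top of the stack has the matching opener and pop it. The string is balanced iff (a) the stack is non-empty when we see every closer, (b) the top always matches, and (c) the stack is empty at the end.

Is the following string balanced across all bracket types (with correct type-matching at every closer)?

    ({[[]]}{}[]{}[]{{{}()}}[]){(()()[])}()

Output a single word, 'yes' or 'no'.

pos 0: push '('; stack = (
pos 1: push '{'; stack = ({
pos 2: push '['; stack = ({[
pos 3: push '['; stack = ({[[
pos 4: ']' matches '['; pop; stack = ({[
pos 5: ']' matches '['; pop; stack = ({
pos 6: '}' matches '{'; pop; stack = (
pos 7: push '{'; stack = ({
pos 8: '}' matches '{'; pop; stack = (
pos 9: push '['; stack = ([
pos 10: ']' matches '['; pop; stack = (
pos 11: push '{'; stack = ({
pos 12: '}' matches '{'; pop; stack = (
pos 13: push '['; stack = ([
pos 14: ']' matches '['; pop; stack = (
pos 15: push '{'; stack = ({
pos 16: push '{'; stack = ({{
pos 17: push '{'; stack = ({{{
pos 18: '}' matches '{'; pop; stack = ({{
pos 19: push '('; stack = ({{(
pos 20: ')' matches '('; pop; stack = ({{
pos 21: '}' matches '{'; pop; stack = ({
pos 22: '}' matches '{'; pop; stack = (
pos 23: push '['; stack = ([
pos 24: ']' matches '['; pop; stack = (
pos 25: ')' matches '('; pop; stack = (empty)
pos 26: push '{'; stack = {
pos 27: push '('; stack = {(
pos 28: push '('; stack = {((
pos 29: ')' matches '('; pop; stack = {(
pos 30: push '('; stack = {((
pos 31: ')' matches '('; pop; stack = {(
pos 32: push '['; stack = {([
pos 33: ']' matches '['; pop; stack = {(
pos 34: ')' matches '('; pop; stack = {
pos 35: '}' matches '{'; pop; stack = (empty)
pos 36: push '('; stack = (
pos 37: ')' matches '('; pop; stack = (empty)
end: stack empty → VALID
Verdict: properly nested → yes

Answer: yes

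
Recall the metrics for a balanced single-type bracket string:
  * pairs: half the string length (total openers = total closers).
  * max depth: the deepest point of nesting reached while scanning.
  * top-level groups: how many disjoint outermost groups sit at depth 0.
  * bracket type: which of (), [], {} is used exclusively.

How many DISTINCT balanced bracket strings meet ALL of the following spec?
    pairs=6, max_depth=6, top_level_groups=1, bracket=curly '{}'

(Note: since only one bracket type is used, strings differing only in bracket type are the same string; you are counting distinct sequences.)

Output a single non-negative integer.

Spec: pairs=6 depth=6 groups=1
Count(depth <= 6) = 42
Count(depth <= 5) = 41
Count(depth == 6) = 42 - 41 = 1

Answer: 1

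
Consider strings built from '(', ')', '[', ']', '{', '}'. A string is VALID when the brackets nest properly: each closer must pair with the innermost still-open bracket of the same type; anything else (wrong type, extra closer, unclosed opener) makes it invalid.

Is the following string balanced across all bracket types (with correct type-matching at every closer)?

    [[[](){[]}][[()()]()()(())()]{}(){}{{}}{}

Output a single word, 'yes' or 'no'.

Answer: no

Derivation:
pos 0: push '['; stack = [
pos 1: push '['; stack = [[
pos 2: push '['; stack = [[[
pos 3: ']' matches '['; pop; stack = [[
pos 4: push '('; stack = [[(
pos 5: ')' matches '('; pop; stack = [[
pos 6: push '{'; stack = [[{
pos 7: push '['; stack = [[{[
pos 8: ']' matches '['; pop; stack = [[{
pos 9: '}' matches '{'; pop; stack = [[
pos 10: ']' matches '['; pop; stack = [
pos 11: push '['; stack = [[
pos 12: push '['; stack = [[[
pos 13: push '('; stack = [[[(
pos 14: ')' matches '('; pop; stack = [[[
pos 15: push '('; stack = [[[(
pos 16: ')' matches '('; pop; stack = [[[
pos 17: ']' matches '['; pop; stack = [[
pos 18: push '('; stack = [[(
pos 19: ')' matches '('; pop; stack = [[
pos 20: push '('; stack = [[(
pos 21: ')' matches '('; pop; stack = [[
pos 22: push '('; stack = [[(
pos 23: push '('; stack = [[((
pos 24: ')' matches '('; pop; stack = [[(
pos 25: ')' matches '('; pop; stack = [[
pos 26: push '('; stack = [[(
pos 27: ')' matches '('; pop; stack = [[
pos 28: ']' matches '['; pop; stack = [
pos 29: push '{'; stack = [{
pos 30: '}' matches '{'; pop; stack = [
pos 31: push '('; stack = [(
pos 32: ')' matches '('; pop; stack = [
pos 33: push '{'; stack = [{
pos 34: '}' matches '{'; pop; stack = [
pos 35: push '{'; stack = [{
pos 36: push '{'; stack = [{{
pos 37: '}' matches '{'; pop; stack = [{
pos 38: '}' matches '{'; pop; stack = [
pos 39: push '{'; stack = [{
pos 40: '}' matches '{'; pop; stack = [
end: stack still non-empty ([) → INVALID
Verdict: unclosed openers at end: [ → no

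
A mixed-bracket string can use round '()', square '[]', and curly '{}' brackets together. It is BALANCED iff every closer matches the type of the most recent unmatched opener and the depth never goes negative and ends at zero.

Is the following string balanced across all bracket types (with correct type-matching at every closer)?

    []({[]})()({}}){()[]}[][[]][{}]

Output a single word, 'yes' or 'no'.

Answer: no

Derivation:
pos 0: push '['; stack = [
pos 1: ']' matches '['; pop; stack = (empty)
pos 2: push '('; stack = (
pos 3: push '{'; stack = ({
pos 4: push '['; stack = ({[
pos 5: ']' matches '['; pop; stack = ({
pos 6: '}' matches '{'; pop; stack = (
pos 7: ')' matches '('; pop; stack = (empty)
pos 8: push '('; stack = (
pos 9: ')' matches '('; pop; stack = (empty)
pos 10: push '('; stack = (
pos 11: push '{'; stack = ({
pos 12: '}' matches '{'; pop; stack = (
pos 13: saw closer '}' but top of stack is '(' (expected ')') → INVALID
Verdict: type mismatch at position 13: '}' closes '(' → no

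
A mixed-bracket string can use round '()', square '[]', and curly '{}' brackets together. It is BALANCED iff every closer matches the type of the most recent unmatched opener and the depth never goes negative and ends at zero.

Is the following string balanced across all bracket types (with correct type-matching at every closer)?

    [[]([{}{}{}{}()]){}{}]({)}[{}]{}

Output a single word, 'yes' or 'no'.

pos 0: push '['; stack = [
pos 1: push '['; stack = [[
pos 2: ']' matches '['; pop; stack = [
pos 3: push '('; stack = [(
pos 4: push '['; stack = [([
pos 5: push '{'; stack = [([{
pos 6: '}' matches '{'; pop; stack = [([
pos 7: push '{'; stack = [([{
pos 8: '}' matches '{'; pop; stack = [([
pos 9: push '{'; stack = [([{
pos 10: '}' matches '{'; pop; stack = [([
pos 11: push '{'; stack = [([{
pos 12: '}' matches '{'; pop; stack = [([
pos 13: push '('; stack = [([(
pos 14: ')' matches '('; pop; stack = [([
pos 15: ']' matches '['; pop; stack = [(
pos 16: ')' matches '('; pop; stack = [
pos 17: push '{'; stack = [{
pos 18: '}' matches '{'; pop; stack = [
pos 19: push '{'; stack = [{
pos 20: '}' matches '{'; pop; stack = [
pos 21: ']' matches '['; pop; stack = (empty)
pos 22: push '('; stack = (
pos 23: push '{'; stack = ({
pos 24: saw closer ')' but top of stack is '{' (expected '}') → INVALID
Verdict: type mismatch at position 24: ')' closes '{' → no

Answer: no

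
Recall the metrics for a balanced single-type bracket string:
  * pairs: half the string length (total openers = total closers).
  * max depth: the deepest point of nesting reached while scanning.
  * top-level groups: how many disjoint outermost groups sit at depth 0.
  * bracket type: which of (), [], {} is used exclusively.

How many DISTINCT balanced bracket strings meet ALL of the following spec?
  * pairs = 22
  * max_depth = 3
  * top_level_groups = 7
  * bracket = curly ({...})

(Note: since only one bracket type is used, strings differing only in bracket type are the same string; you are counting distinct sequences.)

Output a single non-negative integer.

Spec: pairs=22 depth=3 groups=7
Count(depth <= 3) = 71129856
Count(depth <= 2) = 54264
Count(depth == 3) = 71129856 - 54264 = 71075592

Answer: 71075592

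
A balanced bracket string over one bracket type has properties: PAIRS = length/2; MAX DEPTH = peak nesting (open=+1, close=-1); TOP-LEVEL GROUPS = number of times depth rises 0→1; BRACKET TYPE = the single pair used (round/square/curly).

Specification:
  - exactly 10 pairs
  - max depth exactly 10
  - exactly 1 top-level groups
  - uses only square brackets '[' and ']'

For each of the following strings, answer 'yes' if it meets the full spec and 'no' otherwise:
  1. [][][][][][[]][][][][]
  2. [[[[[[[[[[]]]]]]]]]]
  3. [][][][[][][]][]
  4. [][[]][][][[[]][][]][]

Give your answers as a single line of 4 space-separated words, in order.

Answer: no yes no no

Derivation:
String 1 '[][][][][][[]][][][][]': depth seq [1 0 1 0 1 0 1 0 1 0 1 2 1 0 1 0 1 0 1 0 1 0]
  -> pairs=11 depth=2 groups=10 -> no
String 2 '[[[[[[[[[[]]]]]]]]]]': depth seq [1 2 3 4 5 6 7 8 9 10 9 8 7 6 5 4 3 2 1 0]
  -> pairs=10 depth=10 groups=1 -> yes
String 3 '[][][][[][][]][]': depth seq [1 0 1 0 1 0 1 2 1 2 1 2 1 0 1 0]
  -> pairs=8 depth=2 groups=5 -> no
String 4 '[][[]][][][[[]][][]][]': depth seq [1 0 1 2 1 0 1 0 1 0 1 2 3 2 1 2 1 2 1 0 1 0]
  -> pairs=11 depth=3 groups=6 -> no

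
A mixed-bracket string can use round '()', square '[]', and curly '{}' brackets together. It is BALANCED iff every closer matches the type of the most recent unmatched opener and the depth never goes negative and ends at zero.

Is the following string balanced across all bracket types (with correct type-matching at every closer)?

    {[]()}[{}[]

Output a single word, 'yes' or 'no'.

Answer: no

Derivation:
pos 0: push '{'; stack = {
pos 1: push '['; stack = {[
pos 2: ']' matches '['; pop; stack = {
pos 3: push '('; stack = {(
pos 4: ')' matches '('; pop; stack = {
pos 5: '}' matches '{'; pop; stack = (empty)
pos 6: push '['; stack = [
pos 7: push '{'; stack = [{
pos 8: '}' matches '{'; pop; stack = [
pos 9: push '['; stack = [[
pos 10: ']' matches '['; pop; stack = [
end: stack still non-empty ([) → INVALID
Verdict: unclosed openers at end: [ → no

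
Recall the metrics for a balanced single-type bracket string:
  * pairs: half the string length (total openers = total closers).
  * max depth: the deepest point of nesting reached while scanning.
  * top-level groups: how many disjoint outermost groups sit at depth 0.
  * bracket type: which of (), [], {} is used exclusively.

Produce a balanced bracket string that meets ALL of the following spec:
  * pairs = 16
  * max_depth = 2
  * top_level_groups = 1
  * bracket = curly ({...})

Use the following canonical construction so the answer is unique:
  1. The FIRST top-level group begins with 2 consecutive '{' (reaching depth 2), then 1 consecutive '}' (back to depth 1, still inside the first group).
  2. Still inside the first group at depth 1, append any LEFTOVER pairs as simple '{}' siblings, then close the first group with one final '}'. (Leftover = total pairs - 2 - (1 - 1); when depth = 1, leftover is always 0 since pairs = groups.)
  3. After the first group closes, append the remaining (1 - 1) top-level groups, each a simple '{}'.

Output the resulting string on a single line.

Spec: pairs=16 depth=2 groups=1
Leftover pairs = 16 - 2 - (1-1) = 14
First group: deep chain of depth 2 + 14 sibling pairs
Remaining 0 groups: simple '{}' each

Answer: {{}{}{}{}{}{}{}{}{}{}{}{}{}{}{}}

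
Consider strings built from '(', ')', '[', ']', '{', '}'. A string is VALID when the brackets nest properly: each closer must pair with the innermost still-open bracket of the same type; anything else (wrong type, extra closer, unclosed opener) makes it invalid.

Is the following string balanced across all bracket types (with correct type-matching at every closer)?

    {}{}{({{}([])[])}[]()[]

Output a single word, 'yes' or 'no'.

Answer: no

Derivation:
pos 0: push '{'; stack = {
pos 1: '}' matches '{'; pop; stack = (empty)
pos 2: push '{'; stack = {
pos 3: '}' matches '{'; pop; stack = (empty)
pos 4: push '{'; stack = {
pos 5: push '('; stack = {(
pos 6: push '{'; stack = {({
pos 7: push '{'; stack = {({{
pos 8: '}' matches '{'; pop; stack = {({
pos 9: push '('; stack = {({(
pos 10: push '['; stack = {({([
pos 11: ']' matches '['; pop; stack = {({(
pos 12: ')' matches '('; pop; stack = {({
pos 13: push '['; stack = {({[
pos 14: ']' matches '['; pop; stack = {({
pos 15: saw closer ')' but top of stack is '{' (expected '}') → INVALID
Verdict: type mismatch at position 15: ')' closes '{' → no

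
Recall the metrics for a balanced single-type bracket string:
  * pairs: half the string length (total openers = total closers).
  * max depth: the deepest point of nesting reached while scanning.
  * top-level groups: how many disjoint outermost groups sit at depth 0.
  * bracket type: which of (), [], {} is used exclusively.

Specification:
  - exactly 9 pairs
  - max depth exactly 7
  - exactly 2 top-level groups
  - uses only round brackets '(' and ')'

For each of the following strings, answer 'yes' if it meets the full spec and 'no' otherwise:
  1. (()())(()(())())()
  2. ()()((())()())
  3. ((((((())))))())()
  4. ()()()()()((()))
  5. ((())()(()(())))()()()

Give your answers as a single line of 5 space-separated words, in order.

String 1 '(()())(()(())())()': depth seq [1 2 1 2 1 0 1 2 1 2 3 2 1 2 1 0 1 0]
  -> pairs=9 depth=3 groups=3 -> no
String 2 '()()((())()())': depth seq [1 0 1 0 1 2 3 2 1 2 1 2 1 0]
  -> pairs=7 depth=3 groups=3 -> no
String 3 '((((((())))))())()': depth seq [1 2 3 4 5 6 7 6 5 4 3 2 1 2 1 0 1 0]
  -> pairs=9 depth=7 groups=2 -> yes
String 4 '()()()()()((()))': depth seq [1 0 1 0 1 0 1 0 1 0 1 2 3 2 1 0]
  -> pairs=8 depth=3 groups=6 -> no
String 5 '((())()(()(())))()()()': depth seq [1 2 3 2 1 2 1 2 3 2 3 4 3 2 1 0 1 0 1 0 1 0]
  -> pairs=11 depth=4 groups=4 -> no

Answer: no no yes no no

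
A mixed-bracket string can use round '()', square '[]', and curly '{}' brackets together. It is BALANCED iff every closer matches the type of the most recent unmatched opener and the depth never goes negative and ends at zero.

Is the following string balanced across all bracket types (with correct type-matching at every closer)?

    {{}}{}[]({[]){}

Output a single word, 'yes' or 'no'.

pos 0: push '{'; stack = {
pos 1: push '{'; stack = {{
pos 2: '}' matches '{'; pop; stack = {
pos 3: '}' matches '{'; pop; stack = (empty)
pos 4: push '{'; stack = {
pos 5: '}' matches '{'; pop; stack = (empty)
pos 6: push '['; stack = [
pos 7: ']' matches '['; pop; stack = (empty)
pos 8: push '('; stack = (
pos 9: push '{'; stack = ({
pos 10: push '['; stack = ({[
pos 11: ']' matches '['; pop; stack = ({
pos 12: saw closer ')' but top of stack is '{' (expected '}') → INVALID
Verdict: type mismatch at position 12: ')' closes '{' → no

Answer: no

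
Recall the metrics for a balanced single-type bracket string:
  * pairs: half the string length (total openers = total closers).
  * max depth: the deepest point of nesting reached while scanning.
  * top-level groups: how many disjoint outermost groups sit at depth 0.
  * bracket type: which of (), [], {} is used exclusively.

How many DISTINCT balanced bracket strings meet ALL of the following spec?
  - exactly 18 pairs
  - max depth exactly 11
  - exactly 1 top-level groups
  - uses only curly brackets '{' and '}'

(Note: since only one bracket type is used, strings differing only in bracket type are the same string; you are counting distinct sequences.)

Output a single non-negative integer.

Answer: 2133296

Derivation:
Spec: pairs=18 depth=11 groups=1
Count(depth <= 11) = 128810022
Count(depth <= 10) = 126676726
Count(depth == 11) = 128810022 - 126676726 = 2133296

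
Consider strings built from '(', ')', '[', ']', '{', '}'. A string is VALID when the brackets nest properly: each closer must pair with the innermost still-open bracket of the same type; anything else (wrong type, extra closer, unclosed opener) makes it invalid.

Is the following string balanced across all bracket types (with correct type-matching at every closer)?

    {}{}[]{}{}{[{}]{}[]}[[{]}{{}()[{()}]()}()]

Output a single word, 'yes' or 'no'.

pos 0: push '{'; stack = {
pos 1: '}' matches '{'; pop; stack = (empty)
pos 2: push '{'; stack = {
pos 3: '}' matches '{'; pop; stack = (empty)
pos 4: push '['; stack = [
pos 5: ']' matches '['; pop; stack = (empty)
pos 6: push '{'; stack = {
pos 7: '}' matches '{'; pop; stack = (empty)
pos 8: push '{'; stack = {
pos 9: '}' matches '{'; pop; stack = (empty)
pos 10: push '{'; stack = {
pos 11: push '['; stack = {[
pos 12: push '{'; stack = {[{
pos 13: '}' matches '{'; pop; stack = {[
pos 14: ']' matches '['; pop; stack = {
pos 15: push '{'; stack = {{
pos 16: '}' matches '{'; pop; stack = {
pos 17: push '['; stack = {[
pos 18: ']' matches '['; pop; stack = {
pos 19: '}' matches '{'; pop; stack = (empty)
pos 20: push '['; stack = [
pos 21: push '['; stack = [[
pos 22: push '{'; stack = [[{
pos 23: saw closer ']' but top of stack is '{' (expected '}') → INVALID
Verdict: type mismatch at position 23: ']' closes '{' → no

Answer: no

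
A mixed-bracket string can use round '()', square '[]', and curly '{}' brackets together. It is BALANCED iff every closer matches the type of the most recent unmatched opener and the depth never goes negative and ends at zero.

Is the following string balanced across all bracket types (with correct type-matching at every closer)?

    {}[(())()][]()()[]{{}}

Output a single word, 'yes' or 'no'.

pos 0: push '{'; stack = {
pos 1: '}' matches '{'; pop; stack = (empty)
pos 2: push '['; stack = [
pos 3: push '('; stack = [(
pos 4: push '('; stack = [((
pos 5: ')' matches '('; pop; stack = [(
pos 6: ')' matches '('; pop; stack = [
pos 7: push '('; stack = [(
pos 8: ')' matches '('; pop; stack = [
pos 9: ']' matches '['; pop; stack = (empty)
pos 10: push '['; stack = [
pos 11: ']' matches '['; pop; stack = (empty)
pos 12: push '('; stack = (
pos 13: ')' matches '('; pop; stack = (empty)
pos 14: push '('; stack = (
pos 15: ')' matches '('; pop; stack = (empty)
pos 16: push '['; stack = [
pos 17: ']' matches '['; pop; stack = (empty)
pos 18: push '{'; stack = {
pos 19: push '{'; stack = {{
pos 20: '}' matches '{'; pop; stack = {
pos 21: '}' matches '{'; pop; stack = (empty)
end: stack empty → VALID
Verdict: properly nested → yes

Answer: yes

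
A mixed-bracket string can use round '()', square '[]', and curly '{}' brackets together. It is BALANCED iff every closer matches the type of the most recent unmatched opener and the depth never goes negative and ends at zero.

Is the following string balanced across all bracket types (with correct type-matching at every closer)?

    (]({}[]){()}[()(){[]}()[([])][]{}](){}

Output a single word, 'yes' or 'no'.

Answer: no

Derivation:
pos 0: push '('; stack = (
pos 1: saw closer ']' but top of stack is '(' (expected ')') → INVALID
Verdict: type mismatch at position 1: ']' closes '(' → no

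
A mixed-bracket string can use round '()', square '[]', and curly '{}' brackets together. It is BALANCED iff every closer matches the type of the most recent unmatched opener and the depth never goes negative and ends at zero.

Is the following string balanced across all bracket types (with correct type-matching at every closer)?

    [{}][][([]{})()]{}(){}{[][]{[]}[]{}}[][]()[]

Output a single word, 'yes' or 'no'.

Answer: yes

Derivation:
pos 0: push '['; stack = [
pos 1: push '{'; stack = [{
pos 2: '}' matches '{'; pop; stack = [
pos 3: ']' matches '['; pop; stack = (empty)
pos 4: push '['; stack = [
pos 5: ']' matches '['; pop; stack = (empty)
pos 6: push '['; stack = [
pos 7: push '('; stack = [(
pos 8: push '['; stack = [([
pos 9: ']' matches '['; pop; stack = [(
pos 10: push '{'; stack = [({
pos 11: '}' matches '{'; pop; stack = [(
pos 12: ')' matches '('; pop; stack = [
pos 13: push '('; stack = [(
pos 14: ')' matches '('; pop; stack = [
pos 15: ']' matches '['; pop; stack = (empty)
pos 16: push '{'; stack = {
pos 17: '}' matches '{'; pop; stack = (empty)
pos 18: push '('; stack = (
pos 19: ')' matches '('; pop; stack = (empty)
pos 20: push '{'; stack = {
pos 21: '}' matches '{'; pop; stack = (empty)
pos 22: push '{'; stack = {
pos 23: push '['; stack = {[
pos 24: ']' matches '['; pop; stack = {
pos 25: push '['; stack = {[
pos 26: ']' matches '['; pop; stack = {
pos 27: push '{'; stack = {{
pos 28: push '['; stack = {{[
pos 29: ']' matches '['; pop; stack = {{
pos 30: '}' matches '{'; pop; stack = {
pos 31: push '['; stack = {[
pos 32: ']' matches '['; pop; stack = {
pos 33: push '{'; stack = {{
pos 34: '}' matches '{'; pop; stack = {
pos 35: '}' matches '{'; pop; stack = (empty)
pos 36: push '['; stack = [
pos 37: ']' matches '['; pop; stack = (empty)
pos 38: push '['; stack = [
pos 39: ']' matches '['; pop; stack = (empty)
pos 40: push '('; stack = (
pos 41: ')' matches '('; pop; stack = (empty)
pos 42: push '['; stack = [
pos 43: ']' matches '['; pop; stack = (empty)
end: stack empty → VALID
Verdict: properly nested → yes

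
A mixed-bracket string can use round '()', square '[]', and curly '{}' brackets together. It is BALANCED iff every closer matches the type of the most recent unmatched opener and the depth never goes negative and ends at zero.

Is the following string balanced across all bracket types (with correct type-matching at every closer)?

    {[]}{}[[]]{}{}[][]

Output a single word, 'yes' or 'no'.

pos 0: push '{'; stack = {
pos 1: push '['; stack = {[
pos 2: ']' matches '['; pop; stack = {
pos 3: '}' matches '{'; pop; stack = (empty)
pos 4: push '{'; stack = {
pos 5: '}' matches '{'; pop; stack = (empty)
pos 6: push '['; stack = [
pos 7: push '['; stack = [[
pos 8: ']' matches '['; pop; stack = [
pos 9: ']' matches '['; pop; stack = (empty)
pos 10: push '{'; stack = {
pos 11: '}' matches '{'; pop; stack = (empty)
pos 12: push '{'; stack = {
pos 13: '}' matches '{'; pop; stack = (empty)
pos 14: push '['; stack = [
pos 15: ']' matches '['; pop; stack = (empty)
pos 16: push '['; stack = [
pos 17: ']' matches '['; pop; stack = (empty)
end: stack empty → VALID
Verdict: properly nested → yes

Answer: yes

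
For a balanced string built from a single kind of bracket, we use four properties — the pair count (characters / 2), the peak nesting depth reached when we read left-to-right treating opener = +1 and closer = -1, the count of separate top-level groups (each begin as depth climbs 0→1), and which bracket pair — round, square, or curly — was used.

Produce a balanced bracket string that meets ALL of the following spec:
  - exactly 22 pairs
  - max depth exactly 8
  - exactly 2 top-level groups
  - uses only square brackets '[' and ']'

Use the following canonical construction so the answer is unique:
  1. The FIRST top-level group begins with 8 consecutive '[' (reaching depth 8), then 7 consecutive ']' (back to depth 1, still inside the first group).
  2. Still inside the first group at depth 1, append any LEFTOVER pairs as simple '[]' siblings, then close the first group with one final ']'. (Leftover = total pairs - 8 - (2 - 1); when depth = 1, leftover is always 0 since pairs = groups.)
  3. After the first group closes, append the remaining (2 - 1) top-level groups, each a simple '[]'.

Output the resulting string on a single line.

Spec: pairs=22 depth=8 groups=2
Leftover pairs = 22 - 8 - (2-1) = 13
First group: deep chain of depth 8 + 13 sibling pairs
Remaining 1 groups: simple '[]' each

Answer: [[[[[[[[]]]]]]][][][][][][][][][][][][][]][]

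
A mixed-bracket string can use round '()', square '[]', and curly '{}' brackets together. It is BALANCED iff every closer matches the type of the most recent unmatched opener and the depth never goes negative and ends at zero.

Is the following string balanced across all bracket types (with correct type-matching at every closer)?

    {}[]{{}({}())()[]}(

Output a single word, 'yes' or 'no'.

pos 0: push '{'; stack = {
pos 1: '}' matches '{'; pop; stack = (empty)
pos 2: push '['; stack = [
pos 3: ']' matches '['; pop; stack = (empty)
pos 4: push '{'; stack = {
pos 5: push '{'; stack = {{
pos 6: '}' matches '{'; pop; stack = {
pos 7: push '('; stack = {(
pos 8: push '{'; stack = {({
pos 9: '}' matches '{'; pop; stack = {(
pos 10: push '('; stack = {((
pos 11: ')' matches '('; pop; stack = {(
pos 12: ')' matches '('; pop; stack = {
pos 13: push '('; stack = {(
pos 14: ')' matches '('; pop; stack = {
pos 15: push '['; stack = {[
pos 16: ']' matches '['; pop; stack = {
pos 17: '}' matches '{'; pop; stack = (empty)
pos 18: push '('; stack = (
end: stack still non-empty (() → INVALID
Verdict: unclosed openers at end: ( → no

Answer: no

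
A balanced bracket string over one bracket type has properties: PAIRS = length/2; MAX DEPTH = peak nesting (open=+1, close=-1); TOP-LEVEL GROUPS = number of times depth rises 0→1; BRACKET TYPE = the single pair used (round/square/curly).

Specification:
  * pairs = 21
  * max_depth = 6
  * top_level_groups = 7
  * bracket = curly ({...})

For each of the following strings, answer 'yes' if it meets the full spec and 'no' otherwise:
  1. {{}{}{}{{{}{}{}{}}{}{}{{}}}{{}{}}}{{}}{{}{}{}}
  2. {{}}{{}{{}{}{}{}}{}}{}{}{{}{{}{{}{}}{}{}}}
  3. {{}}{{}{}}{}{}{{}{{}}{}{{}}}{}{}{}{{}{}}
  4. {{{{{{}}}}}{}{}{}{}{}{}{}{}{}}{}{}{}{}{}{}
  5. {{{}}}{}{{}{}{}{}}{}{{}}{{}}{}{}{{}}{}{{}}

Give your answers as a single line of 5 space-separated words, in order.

Answer: no no no yes no

Derivation:
String 1 '{{}{}{}{{{}{}{}{}}{}{}{{}}}{{}{}}}{{}}{{}{}{}}': depth seq [1 2 1 2 1 2 1 2 3 4 3 4 3 4 3 4 3 2 3 2 3 2 3 4 3 2 1 2 3 2 3 2 1 0 1 2 1 0 1 2 1 2 1 2 1 0]
  -> pairs=23 depth=4 groups=3 -> no
String 2 '{{}}{{}{{}{}{}{}}{}}{}{}{{}{{}{{}{}}{}{}}}': depth seq [1 2 1 0 1 2 1 2 3 2 3 2 3 2 3 2 1 2 1 0 1 0 1 0 1 2 1 2 3 2 3 4 3 4 3 2 3 2 3 2 1 0]
  -> pairs=21 depth=4 groups=5 -> no
String 3 '{{}}{{}{}}{}{}{{}{{}}{}{{}}}{}{}{}{{}{}}': depth seq [1 2 1 0 1 2 1 2 1 0 1 0 1 0 1 2 1 2 3 2 1 2 1 2 3 2 1 0 1 0 1 0 1 0 1 2 1 2 1 0]
  -> pairs=20 depth=3 groups=9 -> no
String 4 '{{{{{{}}}}}{}{}{}{}{}{}{}{}{}}{}{}{}{}{}{}': depth seq [1 2 3 4 5 6 5 4 3 2 1 2 1 2 1 2 1 2 1 2 1 2 1 2 1 2 1 2 1 0 1 0 1 0 1 0 1 0 1 0 1 0]
  -> pairs=21 depth=6 groups=7 -> yes
String 5 '{{{}}}{}{{}{}{}{}}{}{{}}{{}}{}{}{{}}{}{{}}': depth seq [1 2 3 2 1 0 1 0 1 2 1 2 1 2 1 2 1 0 1 0 1 2 1 0 1 2 1 0 1 0 1 0 1 2 1 0 1 0 1 2 1 0]
  -> pairs=21 depth=3 groups=11 -> no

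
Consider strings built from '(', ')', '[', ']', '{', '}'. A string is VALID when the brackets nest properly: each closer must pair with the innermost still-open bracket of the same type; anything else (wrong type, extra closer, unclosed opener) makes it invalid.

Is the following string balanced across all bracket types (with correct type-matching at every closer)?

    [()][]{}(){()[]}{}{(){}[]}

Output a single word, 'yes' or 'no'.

Answer: yes

Derivation:
pos 0: push '['; stack = [
pos 1: push '('; stack = [(
pos 2: ')' matches '('; pop; stack = [
pos 3: ']' matches '['; pop; stack = (empty)
pos 4: push '['; stack = [
pos 5: ']' matches '['; pop; stack = (empty)
pos 6: push '{'; stack = {
pos 7: '}' matches '{'; pop; stack = (empty)
pos 8: push '('; stack = (
pos 9: ')' matches '('; pop; stack = (empty)
pos 10: push '{'; stack = {
pos 11: push '('; stack = {(
pos 12: ')' matches '('; pop; stack = {
pos 13: push '['; stack = {[
pos 14: ']' matches '['; pop; stack = {
pos 15: '}' matches '{'; pop; stack = (empty)
pos 16: push '{'; stack = {
pos 17: '}' matches '{'; pop; stack = (empty)
pos 18: push '{'; stack = {
pos 19: push '('; stack = {(
pos 20: ')' matches '('; pop; stack = {
pos 21: push '{'; stack = {{
pos 22: '}' matches '{'; pop; stack = {
pos 23: push '['; stack = {[
pos 24: ']' matches '['; pop; stack = {
pos 25: '}' matches '{'; pop; stack = (empty)
end: stack empty → VALID
Verdict: properly nested → yes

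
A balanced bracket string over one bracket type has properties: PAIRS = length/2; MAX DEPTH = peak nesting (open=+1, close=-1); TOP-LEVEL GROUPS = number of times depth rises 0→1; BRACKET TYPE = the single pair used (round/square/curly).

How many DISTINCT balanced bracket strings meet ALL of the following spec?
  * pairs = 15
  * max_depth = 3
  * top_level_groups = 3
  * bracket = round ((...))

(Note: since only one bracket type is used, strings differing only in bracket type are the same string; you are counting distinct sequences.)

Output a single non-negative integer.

Spec: pairs=15 depth=3 groups=3
Count(depth <= 3) = 68096
Count(depth <= 2) = 91
Count(depth == 3) = 68096 - 91 = 68005

Answer: 68005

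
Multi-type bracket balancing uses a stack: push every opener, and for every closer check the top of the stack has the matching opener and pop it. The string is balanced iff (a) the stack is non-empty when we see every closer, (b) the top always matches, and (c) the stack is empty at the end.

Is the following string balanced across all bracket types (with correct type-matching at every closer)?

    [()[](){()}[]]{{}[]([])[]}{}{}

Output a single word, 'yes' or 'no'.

pos 0: push '['; stack = [
pos 1: push '('; stack = [(
pos 2: ')' matches '('; pop; stack = [
pos 3: push '['; stack = [[
pos 4: ']' matches '['; pop; stack = [
pos 5: push '('; stack = [(
pos 6: ')' matches '('; pop; stack = [
pos 7: push '{'; stack = [{
pos 8: push '('; stack = [{(
pos 9: ')' matches '('; pop; stack = [{
pos 10: '}' matches '{'; pop; stack = [
pos 11: push '['; stack = [[
pos 12: ']' matches '['; pop; stack = [
pos 13: ']' matches '['; pop; stack = (empty)
pos 14: push '{'; stack = {
pos 15: push '{'; stack = {{
pos 16: '}' matches '{'; pop; stack = {
pos 17: push '['; stack = {[
pos 18: ']' matches '['; pop; stack = {
pos 19: push '('; stack = {(
pos 20: push '['; stack = {([
pos 21: ']' matches '['; pop; stack = {(
pos 22: ')' matches '('; pop; stack = {
pos 23: push '['; stack = {[
pos 24: ']' matches '['; pop; stack = {
pos 25: '}' matches '{'; pop; stack = (empty)
pos 26: push '{'; stack = {
pos 27: '}' matches '{'; pop; stack = (empty)
pos 28: push '{'; stack = {
pos 29: '}' matches '{'; pop; stack = (empty)
end: stack empty → VALID
Verdict: properly nested → yes

Answer: yes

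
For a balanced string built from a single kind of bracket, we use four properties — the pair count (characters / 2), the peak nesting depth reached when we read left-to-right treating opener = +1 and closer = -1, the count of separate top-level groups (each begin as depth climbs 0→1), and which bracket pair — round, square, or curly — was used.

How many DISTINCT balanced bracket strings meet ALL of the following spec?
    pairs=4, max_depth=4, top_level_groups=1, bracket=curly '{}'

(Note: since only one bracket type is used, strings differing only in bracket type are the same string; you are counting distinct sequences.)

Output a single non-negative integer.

Answer: 1

Derivation:
Spec: pairs=4 depth=4 groups=1
Count(depth <= 4) = 5
Count(depth <= 3) = 4
Count(depth == 4) = 5 - 4 = 1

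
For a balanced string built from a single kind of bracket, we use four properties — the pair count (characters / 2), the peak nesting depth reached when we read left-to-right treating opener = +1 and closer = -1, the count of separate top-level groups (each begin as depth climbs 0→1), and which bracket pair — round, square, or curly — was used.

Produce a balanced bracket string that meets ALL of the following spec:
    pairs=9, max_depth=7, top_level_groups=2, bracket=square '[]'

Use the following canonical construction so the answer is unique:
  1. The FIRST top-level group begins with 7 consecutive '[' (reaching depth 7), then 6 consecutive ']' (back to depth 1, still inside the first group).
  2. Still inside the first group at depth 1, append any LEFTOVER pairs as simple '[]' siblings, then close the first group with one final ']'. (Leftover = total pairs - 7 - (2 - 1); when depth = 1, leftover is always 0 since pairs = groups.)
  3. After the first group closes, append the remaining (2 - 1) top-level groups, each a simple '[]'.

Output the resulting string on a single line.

Spec: pairs=9 depth=7 groups=2
Leftover pairs = 9 - 7 - (2-1) = 1
First group: deep chain of depth 7 + 1 sibling pairs
Remaining 1 groups: simple '[]' each

Answer: [[[[[[[]]]]]][]][]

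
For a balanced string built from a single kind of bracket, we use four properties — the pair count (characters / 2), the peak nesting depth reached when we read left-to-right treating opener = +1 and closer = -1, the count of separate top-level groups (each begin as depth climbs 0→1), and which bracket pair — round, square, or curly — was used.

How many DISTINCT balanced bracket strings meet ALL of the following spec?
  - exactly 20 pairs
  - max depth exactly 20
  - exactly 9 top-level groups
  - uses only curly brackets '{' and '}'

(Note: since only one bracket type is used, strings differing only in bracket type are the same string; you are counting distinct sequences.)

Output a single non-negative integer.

Answer: 0

Derivation:
Spec: pairs=20 depth=20 groups=9
Count(depth <= 20) = 24582285
Count(depth <= 19) = 24582285
Count(depth == 20) = 24582285 - 24582285 = 0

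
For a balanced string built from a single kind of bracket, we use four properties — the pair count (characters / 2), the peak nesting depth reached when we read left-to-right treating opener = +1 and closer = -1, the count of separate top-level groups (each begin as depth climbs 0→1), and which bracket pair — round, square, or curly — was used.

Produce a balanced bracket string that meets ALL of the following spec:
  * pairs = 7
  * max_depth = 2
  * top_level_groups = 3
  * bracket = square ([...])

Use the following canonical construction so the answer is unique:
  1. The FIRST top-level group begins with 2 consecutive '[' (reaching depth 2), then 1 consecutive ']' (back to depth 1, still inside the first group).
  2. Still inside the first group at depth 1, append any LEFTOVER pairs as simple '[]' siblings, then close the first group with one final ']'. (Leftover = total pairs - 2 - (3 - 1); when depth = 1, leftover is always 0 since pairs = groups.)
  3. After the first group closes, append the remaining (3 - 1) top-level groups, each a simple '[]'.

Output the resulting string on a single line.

Answer: [[][][][]][][]

Derivation:
Spec: pairs=7 depth=2 groups=3
Leftover pairs = 7 - 2 - (3-1) = 3
First group: deep chain of depth 2 + 3 sibling pairs
Remaining 2 groups: simple '[]' each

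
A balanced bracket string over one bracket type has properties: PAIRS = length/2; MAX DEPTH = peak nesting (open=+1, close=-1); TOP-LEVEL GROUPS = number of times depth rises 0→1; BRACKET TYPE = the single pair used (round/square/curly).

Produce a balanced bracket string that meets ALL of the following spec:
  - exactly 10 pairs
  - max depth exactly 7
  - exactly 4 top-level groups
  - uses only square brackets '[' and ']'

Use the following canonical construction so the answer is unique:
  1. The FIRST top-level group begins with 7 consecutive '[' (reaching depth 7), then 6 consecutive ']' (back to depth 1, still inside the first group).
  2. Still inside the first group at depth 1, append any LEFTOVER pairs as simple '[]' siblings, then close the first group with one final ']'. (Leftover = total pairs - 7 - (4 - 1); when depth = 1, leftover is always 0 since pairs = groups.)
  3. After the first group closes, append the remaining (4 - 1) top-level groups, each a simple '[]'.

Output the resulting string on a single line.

Spec: pairs=10 depth=7 groups=4
Leftover pairs = 10 - 7 - (4-1) = 0
First group: deep chain of depth 7 + 0 sibling pairs
Remaining 3 groups: simple '[]' each

Answer: [[[[[[[]]]]]]][][][]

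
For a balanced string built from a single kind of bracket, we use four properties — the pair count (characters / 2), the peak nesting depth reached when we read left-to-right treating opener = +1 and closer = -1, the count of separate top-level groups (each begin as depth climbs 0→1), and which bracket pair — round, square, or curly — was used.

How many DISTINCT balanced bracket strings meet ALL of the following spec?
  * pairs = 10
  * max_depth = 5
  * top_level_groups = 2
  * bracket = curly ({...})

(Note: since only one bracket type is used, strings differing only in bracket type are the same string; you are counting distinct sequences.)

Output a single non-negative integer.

Answer: 1461

Derivation:
Spec: pairs=10 depth=5 groups=2
Count(depth <= 5) = 4012
Count(depth <= 4) = 2551
Count(depth == 5) = 4012 - 2551 = 1461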